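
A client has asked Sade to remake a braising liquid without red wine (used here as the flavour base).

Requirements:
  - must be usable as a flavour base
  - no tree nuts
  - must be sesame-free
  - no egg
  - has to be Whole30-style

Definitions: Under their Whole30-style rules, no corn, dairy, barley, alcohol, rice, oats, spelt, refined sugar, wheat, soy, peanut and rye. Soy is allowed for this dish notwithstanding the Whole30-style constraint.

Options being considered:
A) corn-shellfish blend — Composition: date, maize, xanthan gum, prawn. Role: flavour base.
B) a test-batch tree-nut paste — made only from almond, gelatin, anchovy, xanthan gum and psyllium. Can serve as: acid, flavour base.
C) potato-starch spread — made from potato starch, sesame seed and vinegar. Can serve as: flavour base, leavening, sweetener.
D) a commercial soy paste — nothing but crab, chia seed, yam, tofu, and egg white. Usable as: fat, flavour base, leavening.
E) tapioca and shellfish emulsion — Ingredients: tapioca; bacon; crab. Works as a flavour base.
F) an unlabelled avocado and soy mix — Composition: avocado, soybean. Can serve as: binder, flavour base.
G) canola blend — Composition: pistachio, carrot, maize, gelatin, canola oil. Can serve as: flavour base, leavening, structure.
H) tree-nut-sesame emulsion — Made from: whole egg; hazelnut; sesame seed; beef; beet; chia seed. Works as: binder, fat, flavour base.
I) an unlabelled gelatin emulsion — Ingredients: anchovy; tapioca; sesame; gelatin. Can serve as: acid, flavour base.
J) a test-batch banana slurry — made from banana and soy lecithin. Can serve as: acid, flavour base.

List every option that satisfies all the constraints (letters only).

A: has maize, so not Whole30-style — no
B: has almond, so not tree-nut-free — reject
C: has sesame seed, so not sesame-free — no
D: has egg white, so not egg-free — no
E: only bacon, crab, and tapioca; none excluded — OK
F: soy is permitted under the Whole30-style carve-out; nothing else excluded — keep
G: has maize, so not Whole30-style; has pistachio, so not tree-nut-free — out
H: has hazelnut, so not tree-nut-free; has sesame seed, so not sesame-free (and 1 more) — no
I: has sesame, so not sesame-free — out
J: soy is permitted under the Whole30-style carve-out; nothing else excluded — OK

E, F, J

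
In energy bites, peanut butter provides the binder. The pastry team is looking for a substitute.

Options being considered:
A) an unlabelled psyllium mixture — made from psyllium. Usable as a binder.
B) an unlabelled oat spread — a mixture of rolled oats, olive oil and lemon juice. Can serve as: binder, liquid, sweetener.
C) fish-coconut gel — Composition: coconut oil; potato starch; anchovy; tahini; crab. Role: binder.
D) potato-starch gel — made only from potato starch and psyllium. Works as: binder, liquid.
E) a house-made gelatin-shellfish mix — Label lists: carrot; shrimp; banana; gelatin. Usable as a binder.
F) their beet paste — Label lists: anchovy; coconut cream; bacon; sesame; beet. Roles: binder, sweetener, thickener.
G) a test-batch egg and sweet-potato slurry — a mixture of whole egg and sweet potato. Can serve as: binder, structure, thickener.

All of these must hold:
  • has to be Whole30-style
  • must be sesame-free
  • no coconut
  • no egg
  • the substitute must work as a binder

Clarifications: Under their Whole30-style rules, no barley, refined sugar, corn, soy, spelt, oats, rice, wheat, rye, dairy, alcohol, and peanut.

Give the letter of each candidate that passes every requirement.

A, D, E

A: no egg, no coconut — keep
B: has rolled oats, so not Whole30-style — out
C: has tahini, so not sesame-free; has coconut oil, so not coconut-free — no
D: only potato starch and psyllium; none excluded — valid
E: works as a binder, no egg, no sesame — OK
F: has sesame, so not sesame-free; has coconut cream, so not coconut-free — reject
G: has whole egg, so not egg-free — reject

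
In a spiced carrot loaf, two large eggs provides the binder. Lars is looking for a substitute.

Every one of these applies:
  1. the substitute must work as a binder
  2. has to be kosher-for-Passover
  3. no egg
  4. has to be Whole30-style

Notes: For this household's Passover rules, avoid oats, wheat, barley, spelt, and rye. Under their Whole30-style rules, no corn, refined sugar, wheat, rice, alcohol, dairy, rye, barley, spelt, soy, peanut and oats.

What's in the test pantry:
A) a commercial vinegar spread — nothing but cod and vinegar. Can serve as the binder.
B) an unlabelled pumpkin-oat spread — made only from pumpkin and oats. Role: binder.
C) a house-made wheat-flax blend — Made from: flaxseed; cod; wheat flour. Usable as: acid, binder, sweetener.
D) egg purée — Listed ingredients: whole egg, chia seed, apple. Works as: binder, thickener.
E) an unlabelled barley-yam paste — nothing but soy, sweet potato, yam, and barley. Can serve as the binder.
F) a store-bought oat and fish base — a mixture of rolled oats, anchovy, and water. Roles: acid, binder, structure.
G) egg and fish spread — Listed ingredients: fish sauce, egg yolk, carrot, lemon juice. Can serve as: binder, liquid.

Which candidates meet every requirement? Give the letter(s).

A: only cod and vinegar; none excluded — OK
B: has oats, so not kosher-for-Passover; has oats, so not Whole30-style — out
C: has wheat flour, so not kosher-for-Passover; has wheat flour, so not Whole30-style — no
D: has whole egg, so not egg-free — no
E: has barley, so not kosher-for-Passover; has barley, so not Whole30-style — out
F: has rolled oats, so not kosher-for-Passover; has rolled oats, so not Whole30-style — out
G: has egg yolk, so not egg-free — out

A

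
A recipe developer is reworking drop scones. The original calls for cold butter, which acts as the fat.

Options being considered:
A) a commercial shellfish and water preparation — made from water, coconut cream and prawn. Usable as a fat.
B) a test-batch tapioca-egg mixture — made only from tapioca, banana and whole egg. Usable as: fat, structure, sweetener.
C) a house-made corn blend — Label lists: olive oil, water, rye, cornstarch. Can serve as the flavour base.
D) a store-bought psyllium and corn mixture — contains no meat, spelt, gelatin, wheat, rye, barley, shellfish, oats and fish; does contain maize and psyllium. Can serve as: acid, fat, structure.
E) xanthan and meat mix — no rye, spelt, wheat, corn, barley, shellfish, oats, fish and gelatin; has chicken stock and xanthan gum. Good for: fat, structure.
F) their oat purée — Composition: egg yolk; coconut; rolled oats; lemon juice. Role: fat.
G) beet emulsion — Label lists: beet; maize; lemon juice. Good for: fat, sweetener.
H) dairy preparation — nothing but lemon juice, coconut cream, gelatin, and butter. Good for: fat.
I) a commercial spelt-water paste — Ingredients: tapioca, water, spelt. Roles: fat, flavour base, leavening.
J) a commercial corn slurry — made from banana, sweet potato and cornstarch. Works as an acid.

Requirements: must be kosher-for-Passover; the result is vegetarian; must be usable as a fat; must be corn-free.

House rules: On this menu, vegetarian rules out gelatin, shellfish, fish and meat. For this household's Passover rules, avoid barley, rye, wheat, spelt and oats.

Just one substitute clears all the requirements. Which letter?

A: has prawn, so not vegetarian — no
B: every rule checks out — OK
C: not usable as a fat; has rye, so not kosher-for-Passover (and 1 more) — no
D: has maize, so not corn-free — no
E: has chicken stock, so not vegetarian — out
F: has rolled oats, so not kosher-for-Passover — reject
G: has maize, so not corn-free — out
H: has gelatin, so not vegetarian — no
I: has spelt, so not kosher-for-Passover — no
J: not usable as a fat; has cornstarch, so not corn-free — no

B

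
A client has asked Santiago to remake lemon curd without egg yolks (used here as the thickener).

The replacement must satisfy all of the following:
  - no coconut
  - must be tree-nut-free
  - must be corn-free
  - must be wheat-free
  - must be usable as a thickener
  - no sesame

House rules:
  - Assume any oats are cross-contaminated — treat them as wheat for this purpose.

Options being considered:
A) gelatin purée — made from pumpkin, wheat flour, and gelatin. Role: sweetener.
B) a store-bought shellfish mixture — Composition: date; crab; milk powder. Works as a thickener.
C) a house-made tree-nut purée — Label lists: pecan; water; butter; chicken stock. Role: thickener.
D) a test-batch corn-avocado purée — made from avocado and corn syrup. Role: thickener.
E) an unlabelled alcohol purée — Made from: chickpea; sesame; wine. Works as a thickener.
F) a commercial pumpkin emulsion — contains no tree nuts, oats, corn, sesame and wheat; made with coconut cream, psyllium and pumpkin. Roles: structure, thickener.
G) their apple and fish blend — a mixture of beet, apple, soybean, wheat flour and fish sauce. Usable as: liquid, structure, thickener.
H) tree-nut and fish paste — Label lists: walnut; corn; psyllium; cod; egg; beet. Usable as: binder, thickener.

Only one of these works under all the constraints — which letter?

B

A: not usable as a thickener; has wheat flour, so not wheat-free — reject
B: works as a thickener, wheat-free, no sesame — OK
C: has pecan, so not tree-nut-free — no
D: has corn syrup, so not corn-free — reject
E: has sesame, so not sesame-free — reject
F: has coconut cream, so not coconut-free — out
G: has wheat flour, so not wheat-free — no
H: has walnut, so not tree-nut-free; has corn, so not corn-free — reject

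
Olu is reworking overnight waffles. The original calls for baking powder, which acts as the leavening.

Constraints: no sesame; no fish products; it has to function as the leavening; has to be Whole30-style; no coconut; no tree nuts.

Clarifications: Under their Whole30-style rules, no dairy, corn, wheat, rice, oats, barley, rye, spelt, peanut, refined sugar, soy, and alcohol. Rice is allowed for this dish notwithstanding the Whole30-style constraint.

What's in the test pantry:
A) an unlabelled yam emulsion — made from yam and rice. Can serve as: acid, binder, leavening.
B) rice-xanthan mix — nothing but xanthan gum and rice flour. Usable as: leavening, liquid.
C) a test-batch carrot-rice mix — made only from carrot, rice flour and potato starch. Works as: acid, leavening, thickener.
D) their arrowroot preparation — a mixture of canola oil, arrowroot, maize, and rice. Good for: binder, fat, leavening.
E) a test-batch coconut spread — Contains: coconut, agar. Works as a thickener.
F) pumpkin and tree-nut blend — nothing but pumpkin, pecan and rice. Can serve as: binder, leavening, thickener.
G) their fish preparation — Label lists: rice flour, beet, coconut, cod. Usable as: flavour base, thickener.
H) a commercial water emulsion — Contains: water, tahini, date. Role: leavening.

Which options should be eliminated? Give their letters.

D, E, F, G, H

A: rice is permitted under the Whole30-style carve-out; nothing else excluded — keep
B: rice is permitted under the Whole30-style carve-out; nothing else excluded — valid
C: rice is permitted under the Whole30-style carve-out; nothing else excluded — OK
D: has maize, so not Whole30-style — no
E: not usable as a leavening; has coconut, so not coconut-free — out
F: has pecan, so not tree-nut-free — no
G: not usable as a leavening; has coconut, so not coconut-free (and 1 more) — reject
H: has tahini, so not sesame-free — out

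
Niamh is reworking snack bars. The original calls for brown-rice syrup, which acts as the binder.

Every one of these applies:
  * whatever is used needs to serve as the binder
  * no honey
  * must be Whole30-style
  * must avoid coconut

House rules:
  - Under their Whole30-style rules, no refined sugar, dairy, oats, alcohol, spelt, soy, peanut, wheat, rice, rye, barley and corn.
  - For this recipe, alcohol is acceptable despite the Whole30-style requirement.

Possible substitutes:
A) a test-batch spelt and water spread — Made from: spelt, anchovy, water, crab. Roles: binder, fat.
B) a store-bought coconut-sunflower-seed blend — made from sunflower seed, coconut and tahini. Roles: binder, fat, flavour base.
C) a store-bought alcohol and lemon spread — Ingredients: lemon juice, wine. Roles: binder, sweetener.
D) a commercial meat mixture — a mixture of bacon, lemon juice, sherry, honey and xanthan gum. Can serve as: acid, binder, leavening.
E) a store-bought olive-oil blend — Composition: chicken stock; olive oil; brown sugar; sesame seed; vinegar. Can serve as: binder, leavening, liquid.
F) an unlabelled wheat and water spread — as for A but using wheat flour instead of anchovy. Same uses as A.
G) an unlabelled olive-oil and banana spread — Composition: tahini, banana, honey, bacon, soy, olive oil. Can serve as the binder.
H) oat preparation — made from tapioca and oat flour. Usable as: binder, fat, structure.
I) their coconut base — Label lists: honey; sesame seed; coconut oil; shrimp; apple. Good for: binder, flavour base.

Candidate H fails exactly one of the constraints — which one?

Whole30-style

usable as a binder: satisfied
Whole30-style: has oat flour — fails
coconut-free: satisfied
honey-free: satisfied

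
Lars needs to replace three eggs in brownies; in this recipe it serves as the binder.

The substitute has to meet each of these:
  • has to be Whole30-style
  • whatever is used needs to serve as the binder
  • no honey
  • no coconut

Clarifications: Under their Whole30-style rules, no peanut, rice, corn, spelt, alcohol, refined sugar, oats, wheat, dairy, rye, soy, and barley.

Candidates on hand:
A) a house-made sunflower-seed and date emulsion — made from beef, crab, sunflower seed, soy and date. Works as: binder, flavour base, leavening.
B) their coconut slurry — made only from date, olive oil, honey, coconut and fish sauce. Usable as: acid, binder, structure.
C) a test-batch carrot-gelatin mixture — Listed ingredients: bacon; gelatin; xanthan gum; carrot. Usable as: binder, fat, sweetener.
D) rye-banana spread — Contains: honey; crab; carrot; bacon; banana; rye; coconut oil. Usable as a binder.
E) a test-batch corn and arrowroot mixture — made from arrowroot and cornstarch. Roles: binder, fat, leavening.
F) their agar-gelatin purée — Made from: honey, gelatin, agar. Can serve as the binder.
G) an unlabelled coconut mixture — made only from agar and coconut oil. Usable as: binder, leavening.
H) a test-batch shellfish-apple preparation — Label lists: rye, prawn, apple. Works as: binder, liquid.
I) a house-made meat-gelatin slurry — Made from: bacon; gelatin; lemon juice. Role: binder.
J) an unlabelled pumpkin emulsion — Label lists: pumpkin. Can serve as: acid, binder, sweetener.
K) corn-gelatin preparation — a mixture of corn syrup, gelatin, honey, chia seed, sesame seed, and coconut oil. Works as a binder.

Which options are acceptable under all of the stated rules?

C, I, J

A: has soy, so not Whole30-style — reject
B: has honey, so not honey-free; has coconut, so not coconut-free — reject
C: no honey, no coconut — keep
D: has rye, so not Whole30-style; has honey, so not honey-free (and 1 more) — out
E: has cornstarch, so not Whole30-style — reject
F: has honey, so not honey-free — reject
G: has coconut oil, so not coconut-free — reject
H: has rye, so not Whole30-style — out
I: works as a binder, Whole30-style, no honey — OK
J: no honey, Whole30-style — keep
K: has corn syrup, so not Whole30-style; has honey, so not honey-free (and 1 more) — reject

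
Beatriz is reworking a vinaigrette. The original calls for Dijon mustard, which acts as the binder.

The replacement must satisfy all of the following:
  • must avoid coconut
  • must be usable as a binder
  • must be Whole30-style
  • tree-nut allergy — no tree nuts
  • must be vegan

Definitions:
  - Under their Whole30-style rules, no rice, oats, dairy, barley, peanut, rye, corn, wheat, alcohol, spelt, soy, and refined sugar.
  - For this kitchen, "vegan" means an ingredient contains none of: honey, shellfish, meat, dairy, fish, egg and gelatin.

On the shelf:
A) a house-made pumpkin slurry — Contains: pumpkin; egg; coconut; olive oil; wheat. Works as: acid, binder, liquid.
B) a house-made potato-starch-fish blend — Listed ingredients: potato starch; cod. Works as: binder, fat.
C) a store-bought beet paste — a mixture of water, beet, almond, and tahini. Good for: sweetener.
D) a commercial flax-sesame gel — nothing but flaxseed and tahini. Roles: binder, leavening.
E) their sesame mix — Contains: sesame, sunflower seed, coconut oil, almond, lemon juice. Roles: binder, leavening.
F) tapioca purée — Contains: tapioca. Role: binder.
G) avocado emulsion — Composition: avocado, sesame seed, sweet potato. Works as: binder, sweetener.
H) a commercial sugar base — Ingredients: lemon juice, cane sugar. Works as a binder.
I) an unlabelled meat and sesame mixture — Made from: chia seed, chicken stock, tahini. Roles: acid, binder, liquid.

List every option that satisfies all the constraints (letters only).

A: has wheat, so not Whole30-style; has egg, so not vegan (and 1 more) — out
B: has cod, so not vegan — no
C: not usable as a binder; has almond, so not tree-nut-free — out
D: works as a binder, vegan, no tree nuts — OK
E: has almond, so not tree-nut-free; has coconut oil, so not coconut-free — reject
F: only tapioca; none excluded — OK
G: no tree nuts, Whole30-style — valid
H: has cane sugar, so not Whole30-style — no
I: has chicken stock, so not vegan — no

D, F, G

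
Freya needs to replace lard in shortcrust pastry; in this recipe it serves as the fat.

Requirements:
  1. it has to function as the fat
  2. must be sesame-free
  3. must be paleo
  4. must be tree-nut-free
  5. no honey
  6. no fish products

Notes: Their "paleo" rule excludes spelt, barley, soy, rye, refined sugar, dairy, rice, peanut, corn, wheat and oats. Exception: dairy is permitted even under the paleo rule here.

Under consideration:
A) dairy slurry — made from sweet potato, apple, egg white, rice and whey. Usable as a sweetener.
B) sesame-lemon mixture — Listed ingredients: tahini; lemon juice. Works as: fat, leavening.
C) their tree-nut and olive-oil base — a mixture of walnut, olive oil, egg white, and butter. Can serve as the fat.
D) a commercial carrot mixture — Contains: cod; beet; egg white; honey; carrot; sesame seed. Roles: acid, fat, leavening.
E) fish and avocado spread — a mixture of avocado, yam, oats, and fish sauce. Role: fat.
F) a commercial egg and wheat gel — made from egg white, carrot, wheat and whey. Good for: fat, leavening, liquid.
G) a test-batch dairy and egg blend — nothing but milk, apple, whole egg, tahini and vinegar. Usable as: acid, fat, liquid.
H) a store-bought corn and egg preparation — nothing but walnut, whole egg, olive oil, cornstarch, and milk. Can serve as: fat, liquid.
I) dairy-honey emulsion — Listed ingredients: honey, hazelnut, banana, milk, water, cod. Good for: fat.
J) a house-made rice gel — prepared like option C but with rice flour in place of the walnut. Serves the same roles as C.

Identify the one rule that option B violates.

sesame-free

usable as a fat: satisfied
paleo: satisfied
sesame-free: has tahini — fails
tree-nut-free: satisfied
honey-free: satisfied
fish-free: satisfied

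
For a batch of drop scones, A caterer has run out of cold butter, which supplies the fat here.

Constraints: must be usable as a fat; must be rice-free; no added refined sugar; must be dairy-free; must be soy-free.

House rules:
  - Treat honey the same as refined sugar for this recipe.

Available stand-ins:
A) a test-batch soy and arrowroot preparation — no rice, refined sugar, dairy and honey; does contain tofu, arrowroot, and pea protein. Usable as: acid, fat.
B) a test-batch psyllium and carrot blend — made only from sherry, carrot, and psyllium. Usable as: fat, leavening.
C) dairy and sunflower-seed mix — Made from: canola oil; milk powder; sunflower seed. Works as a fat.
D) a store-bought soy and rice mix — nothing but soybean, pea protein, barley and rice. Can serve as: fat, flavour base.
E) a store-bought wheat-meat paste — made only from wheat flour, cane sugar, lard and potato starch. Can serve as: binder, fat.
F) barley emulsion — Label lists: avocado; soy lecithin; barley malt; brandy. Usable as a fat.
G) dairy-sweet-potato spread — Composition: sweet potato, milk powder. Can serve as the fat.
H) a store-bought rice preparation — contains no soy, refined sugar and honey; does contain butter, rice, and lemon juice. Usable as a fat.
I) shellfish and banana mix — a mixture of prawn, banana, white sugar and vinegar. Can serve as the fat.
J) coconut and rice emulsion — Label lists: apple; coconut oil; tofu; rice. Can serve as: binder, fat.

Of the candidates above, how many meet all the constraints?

A: has tofu, so not soy-free — no
B: nothing on the exclusion list — keep
C: has milk powder, so not dairy-free — reject
D: has soybean, so not soy-free; has rice, so not rice-free — reject
E: has cane sugar, so not no-added-sugar — reject
F: has soy lecithin, so not soy-free — out
G: has milk powder, so not dairy-free — out
H: has butter, so not dairy-free; has rice, so not rice-free — reject
I: has white sugar, so not no-added-sugar — out
J: has tofu, so not soy-free; has rice, so not rice-free — no

1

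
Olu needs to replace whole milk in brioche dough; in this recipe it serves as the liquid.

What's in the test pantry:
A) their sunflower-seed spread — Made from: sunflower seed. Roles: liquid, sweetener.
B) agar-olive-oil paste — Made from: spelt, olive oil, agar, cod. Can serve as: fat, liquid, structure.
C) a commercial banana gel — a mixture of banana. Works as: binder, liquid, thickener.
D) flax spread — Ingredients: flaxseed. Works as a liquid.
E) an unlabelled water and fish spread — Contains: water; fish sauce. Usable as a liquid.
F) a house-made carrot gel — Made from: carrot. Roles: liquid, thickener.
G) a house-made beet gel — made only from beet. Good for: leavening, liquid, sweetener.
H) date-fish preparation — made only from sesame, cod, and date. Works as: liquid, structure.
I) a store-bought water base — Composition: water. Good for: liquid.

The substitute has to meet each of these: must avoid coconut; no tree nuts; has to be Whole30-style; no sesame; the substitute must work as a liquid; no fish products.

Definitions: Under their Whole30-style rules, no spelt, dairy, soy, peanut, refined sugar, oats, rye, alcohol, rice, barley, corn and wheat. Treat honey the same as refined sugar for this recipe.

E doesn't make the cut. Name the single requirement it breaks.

usable as a liquid: satisfied
Whole30-style: satisfied
fish-free: has fish sauce — fails
sesame-free: satisfied
coconut-free: satisfied
tree-nut-free: satisfied

fish-free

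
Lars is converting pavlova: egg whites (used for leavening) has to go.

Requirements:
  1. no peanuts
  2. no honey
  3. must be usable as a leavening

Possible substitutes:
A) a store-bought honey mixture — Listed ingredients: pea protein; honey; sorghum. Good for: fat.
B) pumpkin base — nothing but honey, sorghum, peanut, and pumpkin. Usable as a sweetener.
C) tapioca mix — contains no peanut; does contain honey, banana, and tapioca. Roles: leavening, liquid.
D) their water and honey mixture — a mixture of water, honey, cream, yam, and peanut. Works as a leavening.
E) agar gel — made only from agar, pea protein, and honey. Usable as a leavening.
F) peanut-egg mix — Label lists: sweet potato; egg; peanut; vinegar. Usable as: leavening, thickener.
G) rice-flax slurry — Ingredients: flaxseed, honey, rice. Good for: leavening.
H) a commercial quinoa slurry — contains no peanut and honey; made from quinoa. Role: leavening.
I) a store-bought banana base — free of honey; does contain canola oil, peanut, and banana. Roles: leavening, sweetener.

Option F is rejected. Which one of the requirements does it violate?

peanut-free

usable as a leavening: satisfied
honey-free: satisfied
peanut-free: has peanut — fails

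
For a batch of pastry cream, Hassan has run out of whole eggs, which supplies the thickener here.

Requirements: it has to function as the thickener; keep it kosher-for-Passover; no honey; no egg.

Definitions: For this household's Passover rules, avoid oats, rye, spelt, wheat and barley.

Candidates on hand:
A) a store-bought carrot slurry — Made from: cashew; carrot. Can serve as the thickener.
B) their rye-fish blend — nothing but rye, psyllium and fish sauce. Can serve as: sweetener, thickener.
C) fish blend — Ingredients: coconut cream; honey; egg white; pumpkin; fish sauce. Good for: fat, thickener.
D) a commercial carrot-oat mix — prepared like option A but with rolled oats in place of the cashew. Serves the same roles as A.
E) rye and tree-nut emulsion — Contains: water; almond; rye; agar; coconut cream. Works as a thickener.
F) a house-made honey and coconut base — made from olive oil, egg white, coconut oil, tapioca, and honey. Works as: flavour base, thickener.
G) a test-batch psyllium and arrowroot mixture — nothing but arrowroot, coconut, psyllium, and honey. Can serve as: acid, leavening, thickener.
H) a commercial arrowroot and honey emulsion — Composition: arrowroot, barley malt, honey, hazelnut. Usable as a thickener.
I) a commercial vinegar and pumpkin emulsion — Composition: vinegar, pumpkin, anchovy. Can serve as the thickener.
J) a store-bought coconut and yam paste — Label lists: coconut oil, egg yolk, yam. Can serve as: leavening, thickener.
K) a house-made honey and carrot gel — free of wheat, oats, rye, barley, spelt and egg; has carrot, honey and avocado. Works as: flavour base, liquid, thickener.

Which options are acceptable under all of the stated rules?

A: works as a thickener, no egg, no honey — valid
B: has rye, so not kosher-for-Passover — reject
C: has egg white, so not egg-free; has honey, so not honey-free — out
D: has rolled oats, so not kosher-for-Passover — reject
E: has rye, so not kosher-for-Passover — no
F: has egg white, so not egg-free; has honey, so not honey-free — no
G: has honey, so not honey-free — reject
H: has barley malt, so not kosher-for-Passover; has honey, so not honey-free — no
I: only anchovy, pumpkin and vinegar; none excluded — OK
J: has egg yolk, so not egg-free — reject
K: has honey, so not honey-free — out

A, I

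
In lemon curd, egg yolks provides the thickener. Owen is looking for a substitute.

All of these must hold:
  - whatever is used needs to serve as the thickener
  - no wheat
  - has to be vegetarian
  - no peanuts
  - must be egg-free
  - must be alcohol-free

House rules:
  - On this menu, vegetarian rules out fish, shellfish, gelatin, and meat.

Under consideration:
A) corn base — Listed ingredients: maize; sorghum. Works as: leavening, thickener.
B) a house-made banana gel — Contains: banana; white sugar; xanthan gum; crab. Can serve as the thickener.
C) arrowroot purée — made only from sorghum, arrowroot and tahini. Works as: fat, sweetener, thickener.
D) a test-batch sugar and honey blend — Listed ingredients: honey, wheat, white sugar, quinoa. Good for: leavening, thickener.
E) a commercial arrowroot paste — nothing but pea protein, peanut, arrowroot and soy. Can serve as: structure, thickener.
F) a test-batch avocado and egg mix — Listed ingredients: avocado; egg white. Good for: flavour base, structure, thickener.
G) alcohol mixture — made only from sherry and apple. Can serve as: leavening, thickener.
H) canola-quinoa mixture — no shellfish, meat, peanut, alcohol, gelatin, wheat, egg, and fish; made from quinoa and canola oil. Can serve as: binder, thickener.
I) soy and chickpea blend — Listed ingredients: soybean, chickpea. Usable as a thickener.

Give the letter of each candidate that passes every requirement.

A, C, H, I

A: works as a thickener, vegetarian, no alcohol — keep
B: has crab, so not vegetarian — out
C: only tahini, sorghum and arrowroot; none excluded — keep
D: has wheat, so not wheat-free — reject
E: has peanut, so not peanut-free — reject
F: has egg white, so not egg-free — out
G: has sherry, so not alcohol-free — reject
H: every rule checks out — keep
I: no wheat, no egg — keep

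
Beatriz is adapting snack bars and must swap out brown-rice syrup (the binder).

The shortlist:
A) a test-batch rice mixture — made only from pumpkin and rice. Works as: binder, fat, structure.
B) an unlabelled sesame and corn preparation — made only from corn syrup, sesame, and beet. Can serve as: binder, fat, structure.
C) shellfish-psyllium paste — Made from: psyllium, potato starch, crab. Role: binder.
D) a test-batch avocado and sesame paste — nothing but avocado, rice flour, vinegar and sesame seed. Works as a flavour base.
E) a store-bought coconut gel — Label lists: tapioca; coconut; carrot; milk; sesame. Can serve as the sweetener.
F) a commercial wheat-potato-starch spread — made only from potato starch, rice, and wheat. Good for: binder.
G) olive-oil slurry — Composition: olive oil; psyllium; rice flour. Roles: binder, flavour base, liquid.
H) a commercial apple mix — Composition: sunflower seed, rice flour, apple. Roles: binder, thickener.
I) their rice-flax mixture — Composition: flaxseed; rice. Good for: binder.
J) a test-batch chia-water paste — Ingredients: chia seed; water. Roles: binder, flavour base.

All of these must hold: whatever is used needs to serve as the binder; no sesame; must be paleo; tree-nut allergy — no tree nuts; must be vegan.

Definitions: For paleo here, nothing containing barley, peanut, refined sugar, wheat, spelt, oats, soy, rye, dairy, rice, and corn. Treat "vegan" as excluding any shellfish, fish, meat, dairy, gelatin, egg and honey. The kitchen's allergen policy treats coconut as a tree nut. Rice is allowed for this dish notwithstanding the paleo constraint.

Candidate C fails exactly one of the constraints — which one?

vegan

usable as a binder: satisfied
paleo: satisfied
vegan: has crab — fails
sesame-free: satisfied
tree-nut-free: satisfied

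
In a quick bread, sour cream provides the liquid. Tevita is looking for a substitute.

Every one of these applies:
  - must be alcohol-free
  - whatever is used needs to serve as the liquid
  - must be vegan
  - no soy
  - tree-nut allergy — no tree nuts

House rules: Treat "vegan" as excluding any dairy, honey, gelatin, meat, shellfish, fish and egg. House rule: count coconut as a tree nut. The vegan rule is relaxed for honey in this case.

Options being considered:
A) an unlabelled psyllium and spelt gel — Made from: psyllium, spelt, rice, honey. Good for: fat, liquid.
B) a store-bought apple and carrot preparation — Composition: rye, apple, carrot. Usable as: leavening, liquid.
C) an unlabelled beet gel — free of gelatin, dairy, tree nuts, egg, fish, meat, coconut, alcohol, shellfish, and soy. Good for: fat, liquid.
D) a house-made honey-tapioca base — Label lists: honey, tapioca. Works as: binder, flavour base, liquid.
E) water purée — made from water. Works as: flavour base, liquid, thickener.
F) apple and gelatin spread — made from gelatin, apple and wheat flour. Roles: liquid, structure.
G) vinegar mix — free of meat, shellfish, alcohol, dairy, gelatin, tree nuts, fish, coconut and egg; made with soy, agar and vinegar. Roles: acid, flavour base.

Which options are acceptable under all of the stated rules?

A, B, C, D, E

A: honey is permitted under the vegan carve-out; nothing else excluded — OK
B: every rule checks out — OK
C: all constraints satisfied — valid
D: honey is permitted under the vegan carve-out; nothing else excluded — keep
E: every rule checks out — valid
F: has gelatin, so not vegan — no
G: not usable as a liquid; has soy, so not soy-free — out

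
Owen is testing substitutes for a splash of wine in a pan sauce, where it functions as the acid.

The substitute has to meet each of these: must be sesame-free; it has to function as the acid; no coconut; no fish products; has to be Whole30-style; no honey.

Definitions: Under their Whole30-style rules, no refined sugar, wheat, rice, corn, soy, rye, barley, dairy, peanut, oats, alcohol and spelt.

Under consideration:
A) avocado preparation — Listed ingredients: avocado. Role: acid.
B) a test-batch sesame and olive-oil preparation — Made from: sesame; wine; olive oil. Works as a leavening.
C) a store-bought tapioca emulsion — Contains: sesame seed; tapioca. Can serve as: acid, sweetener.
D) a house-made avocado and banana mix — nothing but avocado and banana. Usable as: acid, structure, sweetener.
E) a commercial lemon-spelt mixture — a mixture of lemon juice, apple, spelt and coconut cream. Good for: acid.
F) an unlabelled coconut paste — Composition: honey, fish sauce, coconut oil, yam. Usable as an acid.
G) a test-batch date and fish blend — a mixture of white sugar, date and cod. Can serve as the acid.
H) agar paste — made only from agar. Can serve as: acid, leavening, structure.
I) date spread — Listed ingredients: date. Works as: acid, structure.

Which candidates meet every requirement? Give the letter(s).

A: works as an acid, Whole30-style, no sesame — valid
B: not usable as an acid; has wine, so not Whole30-style (and 1 more) — out
C: has sesame seed, so not sesame-free — reject
D: no fish, no sesame — keep
E: has spelt, so not Whole30-style; has coconut cream, so not coconut-free — no
F: has coconut oil, so not coconut-free; has honey, so not honey-free (and 1 more) — reject
G: has white sugar, so not Whole30-style; has cod, so not fish-free — no
H: nothing on the exclusion list — OK
I: only date; none excluded — valid

A, D, H, I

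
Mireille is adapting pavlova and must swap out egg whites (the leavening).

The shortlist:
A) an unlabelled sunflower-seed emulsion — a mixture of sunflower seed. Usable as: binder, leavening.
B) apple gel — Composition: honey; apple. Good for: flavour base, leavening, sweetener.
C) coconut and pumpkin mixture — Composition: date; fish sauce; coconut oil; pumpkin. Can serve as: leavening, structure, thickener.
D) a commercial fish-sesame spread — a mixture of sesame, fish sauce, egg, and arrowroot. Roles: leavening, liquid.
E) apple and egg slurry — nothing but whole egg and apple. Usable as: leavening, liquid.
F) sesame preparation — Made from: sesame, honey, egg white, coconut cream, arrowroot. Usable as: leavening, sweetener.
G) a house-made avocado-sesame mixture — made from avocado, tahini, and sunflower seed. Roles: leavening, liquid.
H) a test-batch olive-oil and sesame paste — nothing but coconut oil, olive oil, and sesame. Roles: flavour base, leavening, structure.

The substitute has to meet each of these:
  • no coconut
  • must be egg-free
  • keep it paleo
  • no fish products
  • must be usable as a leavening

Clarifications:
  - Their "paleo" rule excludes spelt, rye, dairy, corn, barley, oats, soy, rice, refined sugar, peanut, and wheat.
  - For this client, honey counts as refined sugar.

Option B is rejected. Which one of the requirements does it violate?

paleo

usable as a leavening: satisfied
paleo: has honey — fails
coconut-free: satisfied
fish-free: satisfied
egg-free: satisfied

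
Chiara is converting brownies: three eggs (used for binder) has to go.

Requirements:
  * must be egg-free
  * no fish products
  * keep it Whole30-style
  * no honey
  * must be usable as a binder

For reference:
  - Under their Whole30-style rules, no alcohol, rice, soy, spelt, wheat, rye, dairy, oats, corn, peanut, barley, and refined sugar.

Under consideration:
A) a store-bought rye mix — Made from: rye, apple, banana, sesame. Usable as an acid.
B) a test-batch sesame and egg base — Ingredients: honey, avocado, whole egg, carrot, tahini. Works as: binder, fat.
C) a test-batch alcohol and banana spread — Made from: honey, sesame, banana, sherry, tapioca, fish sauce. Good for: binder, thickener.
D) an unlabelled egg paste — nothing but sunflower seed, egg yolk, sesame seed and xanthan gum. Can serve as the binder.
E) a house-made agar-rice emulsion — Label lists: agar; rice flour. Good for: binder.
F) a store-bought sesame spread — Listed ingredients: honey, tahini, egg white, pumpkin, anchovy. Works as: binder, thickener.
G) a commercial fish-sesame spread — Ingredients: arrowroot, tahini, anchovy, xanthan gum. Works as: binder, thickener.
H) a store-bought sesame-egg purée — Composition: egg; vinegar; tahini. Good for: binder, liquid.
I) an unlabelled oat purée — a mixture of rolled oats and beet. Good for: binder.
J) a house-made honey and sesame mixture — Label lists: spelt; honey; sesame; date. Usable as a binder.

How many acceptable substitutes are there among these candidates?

A: not usable as a binder; has rye, so not Whole30-style — out
B: has honey, so not honey-free; has whole egg, so not egg-free — reject
C: has sherry, so not Whole30-style; has honey, so not honey-free (and 1 more) — out
D: has egg yolk, so not egg-free — out
E: has rice flour, so not Whole30-style — no
F: has honey, so not honey-free; has anchovy, so not fish-free (and 1 more) — reject
G: has anchovy, so not fish-free — out
H: has egg, so not egg-free — reject
I: has rolled oats, so not Whole30-style — no
J: has spelt, so not Whole30-style; has honey, so not honey-free — no

0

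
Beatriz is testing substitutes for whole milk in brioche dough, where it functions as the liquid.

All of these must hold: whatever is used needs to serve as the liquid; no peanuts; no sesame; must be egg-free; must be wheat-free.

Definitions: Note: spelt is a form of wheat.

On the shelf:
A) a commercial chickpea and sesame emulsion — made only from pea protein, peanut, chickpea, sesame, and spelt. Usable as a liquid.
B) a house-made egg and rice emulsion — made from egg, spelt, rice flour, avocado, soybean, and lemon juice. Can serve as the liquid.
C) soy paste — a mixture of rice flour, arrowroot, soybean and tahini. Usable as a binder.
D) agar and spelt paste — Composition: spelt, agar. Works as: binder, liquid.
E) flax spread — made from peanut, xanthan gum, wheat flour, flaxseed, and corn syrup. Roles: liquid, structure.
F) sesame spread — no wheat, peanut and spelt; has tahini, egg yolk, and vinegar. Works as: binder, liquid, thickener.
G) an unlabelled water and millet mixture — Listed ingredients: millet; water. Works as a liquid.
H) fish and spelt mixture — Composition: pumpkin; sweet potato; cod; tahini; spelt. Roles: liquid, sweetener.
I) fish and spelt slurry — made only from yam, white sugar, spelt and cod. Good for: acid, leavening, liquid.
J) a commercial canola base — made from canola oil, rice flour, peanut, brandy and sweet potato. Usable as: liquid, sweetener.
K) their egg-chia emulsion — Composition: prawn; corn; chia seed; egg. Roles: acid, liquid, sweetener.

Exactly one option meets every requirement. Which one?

A: has peanut, so not peanut-free; has sesame, so not sesame-free (and 1 more) — no
B: has egg, so not egg-free; has spelt, so not wheat-free — no
C: not usable as a liquid; has tahini, so not sesame-free — no
D: has spelt, so not wheat-free — out
E: has peanut, so not peanut-free; has wheat flour, so not wheat-free — out
F: has egg yolk, so not egg-free; has tahini, so not sesame-free — out
G: nothing on the exclusion list — keep
H: has tahini, so not sesame-free; has spelt, so not wheat-free — out
I: has spelt, so not wheat-free — reject
J: has peanut, so not peanut-free — reject
K: has egg, so not egg-free — reject

G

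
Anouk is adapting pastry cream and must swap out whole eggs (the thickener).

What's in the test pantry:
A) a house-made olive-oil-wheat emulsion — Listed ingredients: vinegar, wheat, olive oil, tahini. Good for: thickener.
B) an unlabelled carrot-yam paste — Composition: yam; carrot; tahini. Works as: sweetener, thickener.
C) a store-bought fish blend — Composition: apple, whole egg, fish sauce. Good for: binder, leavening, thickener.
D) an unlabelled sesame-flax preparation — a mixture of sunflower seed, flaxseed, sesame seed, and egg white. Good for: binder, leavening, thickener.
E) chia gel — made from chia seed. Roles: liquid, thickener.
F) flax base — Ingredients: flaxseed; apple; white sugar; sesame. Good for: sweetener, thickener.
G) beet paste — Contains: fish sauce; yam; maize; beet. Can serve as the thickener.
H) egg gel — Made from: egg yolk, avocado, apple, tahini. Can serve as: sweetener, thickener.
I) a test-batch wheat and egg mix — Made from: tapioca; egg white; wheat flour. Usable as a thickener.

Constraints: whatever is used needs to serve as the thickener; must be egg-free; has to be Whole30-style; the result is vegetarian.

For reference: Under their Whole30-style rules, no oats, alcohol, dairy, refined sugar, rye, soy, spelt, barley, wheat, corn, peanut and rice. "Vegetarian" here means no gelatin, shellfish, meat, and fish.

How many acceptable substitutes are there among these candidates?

2

A: has wheat, so not Whole30-style — no
B: works as a thickener, Whole30-style, vegetarian — valid
C: has fish sauce, so not vegetarian; has whole egg, so not egg-free — out
D: has egg white, so not egg-free — reject
E: works as a thickener, vegetarian, Whole30-style — keep
F: has white sugar, so not Whole30-style — reject
G: has maize, so not Whole30-style; has fish sauce, so not vegetarian — reject
H: has egg yolk, so not egg-free — no
I: has wheat flour, so not Whole30-style; has egg white, so not egg-free — out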